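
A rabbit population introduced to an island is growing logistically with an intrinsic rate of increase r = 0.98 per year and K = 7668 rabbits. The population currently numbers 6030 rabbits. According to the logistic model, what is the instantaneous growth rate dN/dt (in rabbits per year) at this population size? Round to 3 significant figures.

dN/dt = rN(1 − N/K) = 0.98 × 6030 × (1 − 6030/7668).
1 − 6030/7668 = 0.21362; dN/dt = 0.98 × 6030 × 0.21362 = 1262.3.

1260 rabbits per year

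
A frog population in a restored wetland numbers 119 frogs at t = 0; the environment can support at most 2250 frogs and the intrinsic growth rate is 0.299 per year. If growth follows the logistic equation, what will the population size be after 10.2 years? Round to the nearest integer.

A = (K − N₀)/N₀ = (2250 − 119)/119 = 17.908.
N(t) = K/(1 + A·e^(−rt)) = 2250/(1 + 17.908×e^(−0.299×10.2)).
e^(−3.05) = 0.047368; denominator = 1 + 17.908×0.047368 = 1.8483.
N = 2250/1.8483 = 1217.37.

1217 frogs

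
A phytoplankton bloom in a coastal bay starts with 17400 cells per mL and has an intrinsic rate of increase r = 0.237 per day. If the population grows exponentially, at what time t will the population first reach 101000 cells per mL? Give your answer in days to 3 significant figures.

Set N₀·e^(rt) = 101000: e^(0.237·t) = 101000/17400 = 5.8046.
0.237·t = ln(5.8046) = 1.7587, so t = 1.7587/0.237 = 7.4205.

7.42 days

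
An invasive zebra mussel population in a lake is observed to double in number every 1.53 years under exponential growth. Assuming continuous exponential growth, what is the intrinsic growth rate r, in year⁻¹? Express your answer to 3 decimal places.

0.453 per year

r = ln(2)/t_d = 0.6931/1.53 = 0.45304.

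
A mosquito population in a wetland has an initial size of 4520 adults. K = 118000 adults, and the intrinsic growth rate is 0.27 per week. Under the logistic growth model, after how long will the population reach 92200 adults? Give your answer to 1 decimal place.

A = (K − N₀)/N₀ = (118000 − 4520)/4520 = 25.106.
Solve 118000/(1 + 25.106·e^(−0.27t)) = 92200: 1 + 25.106·e^(−0.27t) = 1.2798, so e^(−0.27t) = 0.0111457.
−0.27·t = ln(0.0111457) = -4.4967, so t = 4.4967/0.27 = 16.654.

16.7 weeks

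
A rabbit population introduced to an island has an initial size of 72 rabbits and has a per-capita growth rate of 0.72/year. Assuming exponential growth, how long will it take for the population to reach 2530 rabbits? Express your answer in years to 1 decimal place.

Set N₀·e^(rt) = 2530: e^(0.72·t) = 2530/72 = 35.139.
0.72·t = ln(35.139) = 3.5593, so t = 3.5593/0.72 = 4.9435.

4.9 years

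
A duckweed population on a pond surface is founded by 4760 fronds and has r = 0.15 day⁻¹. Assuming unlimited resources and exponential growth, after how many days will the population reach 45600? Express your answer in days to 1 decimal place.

15.1 days

Set N₀·e^(rt) = 45600: e^(0.15·t) = 45600/4760 = 9.5798.
0.15·t = ln(9.5798) = 2.2597, so t = 2.2597/0.15 = 15.064.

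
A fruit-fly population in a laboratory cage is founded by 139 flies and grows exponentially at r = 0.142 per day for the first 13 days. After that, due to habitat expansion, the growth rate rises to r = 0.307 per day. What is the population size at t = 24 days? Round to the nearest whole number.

Phase 1: N(13) = 139·e^(0.142×13) = 139·e^1.846 = 880.486.
Phase 2 runs for 24 − 13 = 11 days at r = 0.307.
N(24) = 880.486·e^(0.307×11) = 880.486·e^3.377 = 25783.1.

25783 flies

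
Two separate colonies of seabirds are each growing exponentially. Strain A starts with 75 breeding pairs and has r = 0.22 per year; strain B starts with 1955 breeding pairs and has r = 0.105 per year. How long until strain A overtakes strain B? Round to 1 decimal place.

28.4 years

Set 75·e^(0.22t) = 1955·e^(0.105t).
e^((0.22 − 0.105)t) = 1955/75 → e^(0.115·t) = 26.067.
0.115·t = ln(26.067) = 3.2607, so t = 3.2607/0.115 = 28.354.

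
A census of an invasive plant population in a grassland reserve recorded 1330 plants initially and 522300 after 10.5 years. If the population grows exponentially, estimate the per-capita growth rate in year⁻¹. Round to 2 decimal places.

From N(t) = N₀·e^(rt): e^(r·10.5) = 522300/1330 = 392.71.
r·10.5 = ln(392.71) = 5.9731, so r = 5.9731/10.5 = 0.56886.

0.57 per year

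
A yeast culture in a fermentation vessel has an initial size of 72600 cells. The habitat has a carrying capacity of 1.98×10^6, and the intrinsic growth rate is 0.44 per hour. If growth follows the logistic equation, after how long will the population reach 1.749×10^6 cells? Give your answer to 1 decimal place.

A = (K − N₀)/N₀ = (1.98×10^6 − 72600)/72600 = 26.273.
Solve 1.98×10^6/(1 + 26.273·e^(−0.44t)) = 1.749×10^6: 1 + 26.273·e^(−0.44t) = 1.1321, so e^(−0.44t) = 0.00502709.
−0.44·t = ln(0.00502709) = -5.2929, so t = 5.2929/0.44 = 12.029.

12.0 hours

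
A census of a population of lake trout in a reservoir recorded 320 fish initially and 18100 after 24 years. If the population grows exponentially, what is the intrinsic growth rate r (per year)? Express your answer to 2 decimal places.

From N(t) = N₀·e^(rt): e^(r·24) = 18100/320 = 56.562.
r·24 = ln(56.562) = 4.0353, so r = 4.0353/24 = 0.16814.

0.17 per year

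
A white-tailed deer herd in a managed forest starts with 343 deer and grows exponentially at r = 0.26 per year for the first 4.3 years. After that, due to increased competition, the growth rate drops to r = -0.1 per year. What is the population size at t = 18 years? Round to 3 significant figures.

Phase 1: N(4.3) = 343·e^(0.26×4.3) = 343·e^1.118 = 1049.14.
Phase 2 runs for 18 − 4.3 = 13.7 years at r = -0.1.
N(18) = 1049.14·e^(-0.1×13.7) = 1049.14·e^-1.37 = 266.595.

267 deer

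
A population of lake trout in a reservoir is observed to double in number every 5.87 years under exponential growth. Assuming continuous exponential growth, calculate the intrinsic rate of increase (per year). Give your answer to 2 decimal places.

r = ln(2)/t_d = 0.6931/5.87 = 0.11808.

0.12 per year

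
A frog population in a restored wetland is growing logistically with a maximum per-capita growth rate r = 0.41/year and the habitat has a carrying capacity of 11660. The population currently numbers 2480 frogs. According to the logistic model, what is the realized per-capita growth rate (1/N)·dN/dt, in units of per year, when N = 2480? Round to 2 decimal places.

(1/N)·dN/dt = r(1 − N/K) = 0.41 × (1 − 2480/11660).
= 0.41 × 0.78731 = 0.3228.

0.32 per year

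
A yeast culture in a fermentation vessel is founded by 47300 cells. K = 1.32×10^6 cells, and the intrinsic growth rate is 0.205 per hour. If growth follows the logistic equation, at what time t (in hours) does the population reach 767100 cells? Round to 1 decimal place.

17.7 hours

A = (K − N₀)/N₀ = (1.32×10^6 − 47300)/47300 = 26.907.
Solve 1.32×10^6/(1 + 26.907·e^(−0.205t)) = 767100: 1 + 26.907·e^(−0.205t) = 1.7208, so e^(−0.205t) = 0.0267873.
−0.205·t = ln(0.0267873) = -3.6198, so t = 3.6198/0.205 = 17.658.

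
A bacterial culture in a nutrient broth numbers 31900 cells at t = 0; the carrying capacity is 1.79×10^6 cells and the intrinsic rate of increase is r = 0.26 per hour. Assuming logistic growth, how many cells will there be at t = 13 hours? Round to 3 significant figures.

A = (K − N₀)/N₀ = (1.79×10^6 − 31900)/31900 = 55.113.
N(t) = K/(1 + A·e^(−rt)) = 1.79×10^6/(1 + 55.113×e^(−0.26×13)).
e^(−3.38) = 0.034047; denominator = 1 + 55.113×0.034047 = 2.8765.
N = 1.79×10^6/2.8765 = 622294.

622000 cells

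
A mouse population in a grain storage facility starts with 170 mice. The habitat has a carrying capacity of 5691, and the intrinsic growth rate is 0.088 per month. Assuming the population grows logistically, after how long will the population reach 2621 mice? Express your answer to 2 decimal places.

37.75 months

A = (K − N₀)/N₀ = (5691 − 170)/170 = 32.476.
Solve 5691/(1 + 32.476·e^(−0.088t)) = 2621: 1 + 32.476·e^(−0.088t) = 2.1713, so e^(−0.088t) = 0.0360664.
−0.088·t = ln(0.0360664) = -3.3224, so t = 3.3224/0.088 = 37.754.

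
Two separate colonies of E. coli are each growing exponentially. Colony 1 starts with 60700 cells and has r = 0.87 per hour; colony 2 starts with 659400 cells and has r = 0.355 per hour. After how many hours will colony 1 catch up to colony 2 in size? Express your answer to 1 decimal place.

4.6 hours

Set 60700·e^(0.87t) = 659400·e^(0.355t).
e^((0.87 − 0.355)t) = 659400/60700 → e^(0.515·t) = 10.863.
0.515·t = ln(10.863) = 2.3854, so t = 2.3854/0.515 = 4.6318.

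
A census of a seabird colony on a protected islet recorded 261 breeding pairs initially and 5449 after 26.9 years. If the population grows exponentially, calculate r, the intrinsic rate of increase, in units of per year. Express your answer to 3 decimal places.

0.113 per year

From N(t) = N₀·e^(rt): e^(r·26.9) = 5449/261 = 20.877.
r·26.9 = ln(20.877) = 3.0387, so r = 3.0387/26.9 = 0.11296.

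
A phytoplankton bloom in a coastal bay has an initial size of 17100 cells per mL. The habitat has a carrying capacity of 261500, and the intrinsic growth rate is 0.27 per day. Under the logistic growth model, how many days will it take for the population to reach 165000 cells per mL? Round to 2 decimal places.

11.84 days

A = (K − N₀)/N₀ = (261500 − 17100)/17100 = 14.292.
Solve 261500/(1 + 14.292·e^(−0.27t)) = 165000: 1 + 14.292·e^(−0.27t) = 1.5848, so e^(−0.27t) = 0.0409202.
−0.27·t = ln(0.0409202) = -3.1961, so t = 3.1961/0.27 = 11.838.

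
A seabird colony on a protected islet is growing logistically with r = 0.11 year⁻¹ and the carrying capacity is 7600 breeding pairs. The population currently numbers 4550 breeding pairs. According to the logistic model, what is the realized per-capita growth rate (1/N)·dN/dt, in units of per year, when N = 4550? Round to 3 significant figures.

(1/N)·dN/dt = r(1 − N/K) = 0.11 × (1 − 4550/7600).
= 0.11 × 0.40132 = 0.044145.

0.0441 per year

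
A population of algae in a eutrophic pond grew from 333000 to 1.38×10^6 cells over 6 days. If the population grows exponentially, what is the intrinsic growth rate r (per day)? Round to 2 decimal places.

From N(t) = N₀·e^(rt): e^(r·6) = 1.38×10^6/333000 = 4.1441.
r·6 = ln(4.1441) = 1.4217, so r = 1.4217/6 = 0.23695.

0.24 per day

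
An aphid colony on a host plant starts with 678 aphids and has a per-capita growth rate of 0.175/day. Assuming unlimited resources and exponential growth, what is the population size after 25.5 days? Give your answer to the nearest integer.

N(t) = N₀·e^(rt) = 678 × e^(0.175×25.5) = 678 × e^4.462.
e^4.462 ≈ 86.704, so N ≈ 678 × 86.704 = 58785.3.

58785 aphids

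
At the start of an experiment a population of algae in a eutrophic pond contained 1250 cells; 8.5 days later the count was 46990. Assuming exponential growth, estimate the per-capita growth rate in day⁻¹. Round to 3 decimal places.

From N(t) = N₀·e^(rt): e^(r·8.5) = 46990/1250 = 37.592.
r·8.5 = ln(37.592) = 3.6268, so r = 3.6268/8.5 = 0.42668.

0.427 per day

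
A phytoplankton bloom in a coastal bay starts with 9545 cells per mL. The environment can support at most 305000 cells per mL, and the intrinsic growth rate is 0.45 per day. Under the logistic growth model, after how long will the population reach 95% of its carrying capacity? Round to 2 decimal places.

14.17 days

A = (K − N₀)/N₀ = (305000 − 9545)/9545 = 30.954.
Solve 305000/(1 + 30.954·e^(−0.45t)) = 289750: 1 + 30.954·e^(−0.45t) = 1.0526, so e^(−0.45t) = 0.00170032.
−0.45·t = ln(0.00170032) = -6.3769, so t = 6.3769/0.45 = 14.171.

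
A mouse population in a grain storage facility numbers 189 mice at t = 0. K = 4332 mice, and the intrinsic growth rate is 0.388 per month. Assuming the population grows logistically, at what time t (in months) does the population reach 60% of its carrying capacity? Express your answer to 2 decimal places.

A = (K − N₀)/N₀ = (4332 − 189)/189 = 21.921.
Solve 4332/(1 + 21.921·e^(−0.388t)) = 2599.2: 1 + 21.921·e^(−0.388t) = 1.6667, so e^(−0.388t) = 0.0304127.
−0.388·t = ln(0.0304127) = -3.4929, so t = 3.4929/0.388 = 9.0023.

9.00 months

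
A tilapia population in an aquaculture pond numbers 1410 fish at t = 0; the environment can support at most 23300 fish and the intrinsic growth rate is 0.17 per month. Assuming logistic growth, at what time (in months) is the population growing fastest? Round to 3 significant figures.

16.1 months

Logistic growth is fastest at N = K/2 = 11650.
A = (K − N₀)/N₀ = 15.525. Set K/(1 + A·e^(−rt)) = K/2 → A·e^(−rt) = 1.
e^(−0.17t) = 1/15.525 = 0.064413, so t = ln(15.525)/0.17 = 2.7424/0.17 = 16.132.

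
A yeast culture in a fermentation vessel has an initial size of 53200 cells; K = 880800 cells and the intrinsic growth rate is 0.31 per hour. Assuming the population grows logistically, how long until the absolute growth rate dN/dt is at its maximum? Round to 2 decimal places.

Logistic growth is fastest at N = K/2 = 440400.
A = (K − N₀)/N₀ = 15.556. Set K/(1 + A·e^(−rt)) = K/2 → A·e^(−rt) = 1.
e^(−0.31t) = 1/15.556 = 0.0642823, so t = ln(15.556)/0.31 = 2.7445/0.31 = 8.8531.

8.85 hours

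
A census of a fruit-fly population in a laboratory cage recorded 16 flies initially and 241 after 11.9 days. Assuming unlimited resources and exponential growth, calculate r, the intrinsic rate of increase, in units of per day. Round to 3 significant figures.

From N(t) = N₀·e^(rt): e^(r·11.9) = 241/16 = 15.062.
r·11.9 = ln(15.062) = 2.7122, so r = 2.7122/11.9 = 0.22792.

0.228 per day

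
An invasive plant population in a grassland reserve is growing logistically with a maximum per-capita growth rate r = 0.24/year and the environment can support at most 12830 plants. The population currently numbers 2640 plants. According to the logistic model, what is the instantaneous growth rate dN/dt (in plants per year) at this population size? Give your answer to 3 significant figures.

503 plants per year

dN/dt = rN(1 − N/K) = 0.24 × 2640 × (1 − 2640/12830).
1 − 2640/12830 = 0.79423; dN/dt = 0.24 × 2640 × 0.79423 = 503.23.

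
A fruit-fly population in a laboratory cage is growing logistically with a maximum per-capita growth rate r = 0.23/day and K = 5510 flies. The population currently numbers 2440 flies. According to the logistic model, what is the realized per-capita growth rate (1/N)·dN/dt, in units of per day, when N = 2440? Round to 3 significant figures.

0.128 per day

(1/N)·dN/dt = r(1 − N/K) = 0.23 × (1 − 2440/5510).
= 0.23 × 0.55717 = 0.12815.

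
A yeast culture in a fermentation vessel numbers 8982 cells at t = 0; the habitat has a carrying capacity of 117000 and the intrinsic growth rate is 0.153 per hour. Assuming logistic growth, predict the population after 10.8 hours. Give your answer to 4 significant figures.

35410 cells

A = (K − N₀)/N₀ = (117000 − 8982)/8982 = 12.026.
N(t) = K/(1 + A·e^(−rt)) = 117000/(1 + 12.026×e^(−0.153×10.8)).
e^(−1.652) = 0.19159; denominator = 1 + 12.026×0.19159 = 3.3041.
N = 117000/3.3041 = 35410.9.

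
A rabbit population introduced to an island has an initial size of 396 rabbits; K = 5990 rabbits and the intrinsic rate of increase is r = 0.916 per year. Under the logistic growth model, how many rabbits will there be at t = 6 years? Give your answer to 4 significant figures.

5662 rabbits

A = (K − N₀)/N₀ = (5990 − 396)/396 = 14.126.
N(t) = K/(1 + A·e^(−rt)) = 5990/(1 + 14.126×e^(−0.916×6)).
e^(−5.496) = 0.0041032; denominator = 1 + 14.126×0.0041032 = 1.058.
N = 5990/1.058 = 5661.83.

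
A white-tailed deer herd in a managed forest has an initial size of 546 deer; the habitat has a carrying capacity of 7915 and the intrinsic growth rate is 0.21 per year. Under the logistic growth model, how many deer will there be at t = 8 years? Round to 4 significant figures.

A = (K − N₀)/N₀ = (7915 − 546)/546 = 13.496.
N(t) = K/(1 + A·e^(−rt)) = 7915/(1 + 13.496×e^(−0.21×8)).
e^(−1.68) = 0.18637; denominator = 1 + 13.496×0.18637 = 3.5154.
N = 7915/3.5154 = 2251.54.

2252 deer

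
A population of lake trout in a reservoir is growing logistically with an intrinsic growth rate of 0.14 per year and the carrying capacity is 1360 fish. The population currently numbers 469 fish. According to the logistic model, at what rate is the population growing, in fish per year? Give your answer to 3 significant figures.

43.0 fish per year

dN/dt = rN(1 − N/K) = 0.14 × 469 × (1 − 469/1360).
1 − 469/1360 = 0.65515; dN/dt = 0.14 × 469 × 0.65515 = 43.017.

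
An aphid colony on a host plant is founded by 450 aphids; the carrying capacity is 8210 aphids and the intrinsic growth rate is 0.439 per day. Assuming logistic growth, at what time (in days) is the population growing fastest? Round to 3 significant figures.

Logistic growth is fastest at N = K/2 = 4105.
A = (K − N₀)/N₀ = 17.244. Set K/(1 + A·e^(−rt)) = K/2 → A·e^(−rt) = 1.
e^(−0.439t) = 1/17.244 = 0.0579897, so t = ln(17.244)/0.439 = 2.8475/0.439 = 6.4863.

6.49 days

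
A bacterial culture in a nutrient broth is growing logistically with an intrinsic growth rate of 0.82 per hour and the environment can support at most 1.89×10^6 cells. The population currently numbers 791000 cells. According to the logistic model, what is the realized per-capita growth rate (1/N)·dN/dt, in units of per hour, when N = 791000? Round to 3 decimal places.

0.477 per hour

(1/N)·dN/dt = r(1 − N/K) = 0.82 × (1 − 791000/1.89×10^6).
= 0.82 × 0.58148 = 0.47681.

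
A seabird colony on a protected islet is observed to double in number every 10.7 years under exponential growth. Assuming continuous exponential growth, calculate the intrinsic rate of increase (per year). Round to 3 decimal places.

0.065 per year

r = ln(2)/t_d = 0.6931/10.7 = 0.06478.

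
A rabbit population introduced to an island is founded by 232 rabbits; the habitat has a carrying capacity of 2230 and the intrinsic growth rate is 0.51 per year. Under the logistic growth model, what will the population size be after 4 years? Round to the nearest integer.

A = (K − N₀)/N₀ = (2230 − 232)/232 = 8.6121.
N(t) = K/(1 + A·e^(−rt)) = 2230/(1 + 8.6121×e^(−0.51×4)).
e^(−2.04) = 0.13003; denominator = 1 + 8.6121×0.13003 = 2.1198.
N = 2230/2.1198 = 1051.98.

1052 rabbits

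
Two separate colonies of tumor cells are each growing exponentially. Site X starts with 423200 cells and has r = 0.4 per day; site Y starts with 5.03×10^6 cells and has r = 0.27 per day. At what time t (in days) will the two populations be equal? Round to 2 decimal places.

19.04 days

Set 423200·e^(0.4t) = 5.03×10^6·e^(0.27t).
e^((0.4 − 0.27)t) = 5.03×10^6/423200 → e^(0.13·t) = 11.886.
0.13·t = ln(11.886) = 2.4753, so t = 2.4753/0.13 = 19.041.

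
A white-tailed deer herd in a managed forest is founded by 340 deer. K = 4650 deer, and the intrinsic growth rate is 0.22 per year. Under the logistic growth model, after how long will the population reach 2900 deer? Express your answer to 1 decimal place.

A = (K − N₀)/N₀ = (4650 − 340)/340 = 12.676.
Solve 4650/(1 + 12.676·e^(−0.22t)) = 2900: 1 + 12.676·e^(−0.22t) = 1.6034, so e^(−0.22t) = 0.0476038.
−0.22·t = ln(0.0476038) = -3.0448, so t = 3.0448/0.22 = 13.84.

13.8 years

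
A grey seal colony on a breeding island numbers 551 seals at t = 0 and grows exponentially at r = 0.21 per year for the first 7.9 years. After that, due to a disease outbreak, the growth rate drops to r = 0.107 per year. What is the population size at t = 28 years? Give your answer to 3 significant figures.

24900 seals

Phase 1: N(7.9) = 551·e^(0.21×7.9) = 551·e^1.659 = 2894.98.
Phase 2 runs for 28 − 7.9 = 20.1 years at r = 0.107.
N(28) = 2894.98·e^(0.107×20.1) = 2894.98·e^2.151 = 24870.4.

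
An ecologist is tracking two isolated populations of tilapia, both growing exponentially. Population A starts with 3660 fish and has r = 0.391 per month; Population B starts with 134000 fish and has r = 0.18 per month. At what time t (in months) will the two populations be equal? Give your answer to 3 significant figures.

17.1 months

Set 3660·e^(0.391t) = 134000·e^(0.18t).
e^((0.391 − 0.18)t) = 134000/3660 → e^(0.211·t) = 36.612.
0.211·t = ln(36.612) = 3.6004, so t = 3.6004/0.211 = 17.063.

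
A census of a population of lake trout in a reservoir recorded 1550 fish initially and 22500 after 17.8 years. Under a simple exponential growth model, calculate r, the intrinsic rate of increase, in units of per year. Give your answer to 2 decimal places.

0.15 per year

From N(t) = N₀·e^(rt): e^(r·17.8) = 22500/1550 = 14.516.
r·17.8 = ln(14.516) = 2.6753, so r = 2.6753/17.8 = 0.1503.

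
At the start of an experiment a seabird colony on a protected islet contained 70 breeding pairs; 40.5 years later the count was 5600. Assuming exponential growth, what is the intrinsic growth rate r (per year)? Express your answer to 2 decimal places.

0.11 per year

From N(t) = N₀·e^(rt): e^(r·40.5) = 5600/70 = 80.
r·40.5 = ln(80) = 4.382, so r = 4.382/40.5 = 0.1082.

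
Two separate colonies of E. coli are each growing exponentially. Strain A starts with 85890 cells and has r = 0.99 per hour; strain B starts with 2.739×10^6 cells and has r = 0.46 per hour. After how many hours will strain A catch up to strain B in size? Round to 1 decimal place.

6.5 hours

Set 85890·e^(0.99t) = 2.739×10^6·e^(0.46t).
e^((0.99 − 0.46)t) = 2.739×10^6/85890 → e^(0.53·t) = 31.89.
0.53·t = ln(31.89) = 3.4623, so t = 3.4623/0.53 = 6.5326.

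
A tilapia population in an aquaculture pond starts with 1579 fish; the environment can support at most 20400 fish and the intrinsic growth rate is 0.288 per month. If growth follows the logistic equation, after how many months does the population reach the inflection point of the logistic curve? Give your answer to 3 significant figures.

8.60 months

Logistic growth is fastest at N = K/2 = 10200.
A = (K − N₀)/N₀ = 11.92. Set K/(1 + A·e^(−rt)) = K/2 → A·e^(−rt) = 1.
e^(−0.288t) = 1/11.92 = 0.0838956, so t = ln(11.92)/0.288 = 2.4782/0.288 = 8.6048.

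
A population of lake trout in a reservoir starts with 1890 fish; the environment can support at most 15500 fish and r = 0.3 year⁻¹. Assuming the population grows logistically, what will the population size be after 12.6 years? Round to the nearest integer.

A = (K − N₀)/N₀ = (15500 − 1890)/1890 = 7.2011.
N(t) = K/(1 + A·e^(−rt)) = 15500/(1 + 7.2011×e^(−0.3×12.6)).
e^(−3.78) = 0.022823; denominator = 1 + 7.2011×0.022823 = 1.1643.
N = 15500/1.1643 = 13312.2.

13312 fish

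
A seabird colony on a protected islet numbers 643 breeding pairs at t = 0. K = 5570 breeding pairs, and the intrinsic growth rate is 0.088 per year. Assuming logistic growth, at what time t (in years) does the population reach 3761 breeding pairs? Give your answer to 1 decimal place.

A = (K − N₀)/N₀ = (5570 − 643)/643 = 7.6625.
Solve 5570/(1 + 7.6625·e^(−0.088t)) = 3761: 1 + 7.6625·e^(−0.088t) = 1.481, so e^(−0.088t) = 0.0627717.
−0.088·t = ln(0.0627717) = -2.7683, so t = 2.7683/0.088 = 31.457.

31.5 years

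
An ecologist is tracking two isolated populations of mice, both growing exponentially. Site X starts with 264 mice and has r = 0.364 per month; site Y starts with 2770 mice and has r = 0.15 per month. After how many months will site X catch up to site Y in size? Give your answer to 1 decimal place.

Set 264·e^(0.364t) = 2770·e^(0.15t).
e^((0.364 − 0.15)t) = 2770/264 → e^(0.214·t) = 10.492.
0.214·t = ln(10.492) = 2.3507, so t = 2.3507/0.214 = 10.984.

11.0 months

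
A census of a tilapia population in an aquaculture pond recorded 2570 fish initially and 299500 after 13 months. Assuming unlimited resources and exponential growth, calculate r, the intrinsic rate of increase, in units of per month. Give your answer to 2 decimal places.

From N(t) = N₀·e^(rt): e^(r·13) = 299500/2570 = 116.54.
r·13 = ln(116.54) = 4.7582, so r = 4.7582/13 = 0.36602.

0.37 per month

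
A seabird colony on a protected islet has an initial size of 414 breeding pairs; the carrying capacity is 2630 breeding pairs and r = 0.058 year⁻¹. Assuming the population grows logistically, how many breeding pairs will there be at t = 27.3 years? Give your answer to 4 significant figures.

A = (K − N₀)/N₀ = (2630 − 414)/414 = 5.3527.
N(t) = K/(1 + A·e^(−rt)) = 2630/(1 + 5.3527×e^(−0.058×27.3)).
e^(−1.583) = 0.20528; denominator = 1 + 5.3527×0.20528 = 2.0988.
N = 2630/2.0988 = 1253.11.

1253 breeding pairs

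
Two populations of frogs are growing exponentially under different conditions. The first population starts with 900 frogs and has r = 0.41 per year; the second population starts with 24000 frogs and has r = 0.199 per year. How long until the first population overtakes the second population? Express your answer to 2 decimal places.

15.56 years

Set 900·e^(0.41t) = 24000·e^(0.199t).
e^((0.41 − 0.199)t) = 24000/900 → e^(0.211·t) = 26.667.
0.211·t = ln(26.667) = 3.2834, so t = 3.2834/0.211 = 15.561.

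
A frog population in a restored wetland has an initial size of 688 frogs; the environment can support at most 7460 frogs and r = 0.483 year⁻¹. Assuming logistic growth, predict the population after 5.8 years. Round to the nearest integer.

4669 frogs

A = (K − N₀)/N₀ = (7460 − 688)/688 = 9.843.
N(t) = K/(1 + A·e^(−rt)) = 7460/(1 + 9.843×e^(−0.483×5.8)).
e^(−2.801) = 0.060725; denominator = 1 + 9.843×0.060725 = 1.5977.
N = 7460/1.5977 = 4669.16.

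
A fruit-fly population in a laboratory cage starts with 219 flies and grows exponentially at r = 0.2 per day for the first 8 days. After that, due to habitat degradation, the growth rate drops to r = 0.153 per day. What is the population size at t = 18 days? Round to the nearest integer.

5009 flies

Phase 1: N(8) = 219·e^(0.2×8) = 219·e^1.6 = 1084.71.
Phase 2 runs for 18 − 8 = 10 days at r = 0.153.
N(18) = 1084.71·e^(0.153×10) = 1084.71·e^1.53 = 5009.4.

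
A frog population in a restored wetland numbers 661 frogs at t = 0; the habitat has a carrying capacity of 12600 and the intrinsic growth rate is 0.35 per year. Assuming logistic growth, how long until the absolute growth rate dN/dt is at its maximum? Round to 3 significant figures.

Logistic growth is fastest at N = K/2 = 6300.
A = (K − N₀)/N₀ = 18.062. Set K/(1 + A·e^(−rt)) = K/2 → A·e^(−rt) = 1.
e^(−0.35t) = 1/18.062 = 0.0553648, so t = ln(18.062)/0.35 = 2.8938/0.35 = 8.268.

8.27 years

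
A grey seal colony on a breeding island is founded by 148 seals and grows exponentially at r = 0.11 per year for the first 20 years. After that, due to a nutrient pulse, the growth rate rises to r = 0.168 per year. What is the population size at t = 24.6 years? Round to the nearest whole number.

2893 seals

Phase 1: N(20) = 148·e^(0.11×20) = 148·e^2.2 = 1335.7.
Phase 2 runs for 24.6 − 20 = 4.6 years at r = 0.168.
N(24.6) = 1335.7·e^(0.168×4.6) = 1335.7·e^0.7728 = 2892.89.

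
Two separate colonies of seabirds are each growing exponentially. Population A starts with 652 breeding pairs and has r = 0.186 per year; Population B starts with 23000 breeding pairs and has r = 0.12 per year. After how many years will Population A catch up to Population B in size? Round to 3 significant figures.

Set 652·e^(0.186t) = 23000·e^(0.12t).
e^((0.186 − 0.12)t) = 23000/652 → e^(0.066·t) = 35.276.
0.066·t = ln(35.276) = 3.5632, so t = 3.5632/0.066 = 53.988.

54.0 years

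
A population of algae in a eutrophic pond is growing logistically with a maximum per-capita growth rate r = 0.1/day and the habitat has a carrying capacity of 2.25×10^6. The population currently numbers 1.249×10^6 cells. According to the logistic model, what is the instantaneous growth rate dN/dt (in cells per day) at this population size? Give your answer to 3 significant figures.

dN/dt = rN(1 − N/K) = 0.1 × 1.249×10^6 × (1 − 1.249×10^6/2.25×10^6).
1 − 1.249×10^6/2.25×10^6 = 0.44489; dN/dt = 0.1 × 1.249×10^6 × 0.44489 = 55567.

55600 cells per day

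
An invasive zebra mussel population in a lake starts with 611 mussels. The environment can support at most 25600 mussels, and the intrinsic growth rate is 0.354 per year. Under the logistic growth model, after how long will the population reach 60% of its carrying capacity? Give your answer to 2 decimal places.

A = (K − N₀)/N₀ = (25600 − 611)/611 = 40.899.
Solve 25600/(1 + 40.899·e^(−0.354t)) = 15360: 1 + 40.899·e^(−0.354t) = 1.6667, so e^(−0.354t) = 0.0163005.
−0.354·t = ln(0.0163005) = -4.1166, so t = 4.1166/0.354 = 11.629.

11.63 years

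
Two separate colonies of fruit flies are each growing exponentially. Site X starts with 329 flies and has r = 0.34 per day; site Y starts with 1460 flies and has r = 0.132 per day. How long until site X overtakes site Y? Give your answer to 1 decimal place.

7.2 days

Set 329·e^(0.34t) = 1460·e^(0.132t).
e^((0.34 − 0.132)t) = 1460/329 → e^(0.208·t) = 4.4377.
0.208·t = ln(4.4377) = 1.4901, so t = 1.4901/0.208 = 7.1641.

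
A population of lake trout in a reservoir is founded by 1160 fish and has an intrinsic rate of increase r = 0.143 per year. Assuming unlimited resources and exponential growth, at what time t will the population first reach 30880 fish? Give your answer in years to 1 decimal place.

22.9 years

Set N₀·e^(rt) = 30880: e^(0.143·t) = 30880/1160 = 26.621.
0.143·t = ln(26.621) = 3.2817, so t = 3.2817/0.143 = 22.949.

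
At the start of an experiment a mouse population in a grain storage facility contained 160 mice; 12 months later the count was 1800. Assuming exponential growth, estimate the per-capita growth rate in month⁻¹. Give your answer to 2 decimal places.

0.20 per month

From N(t) = N₀·e^(rt): e^(r·12) = 1800/160 = 11.25.
r·12 = ln(11.25) = 2.4204, so r = 2.4204/12 = 0.2017.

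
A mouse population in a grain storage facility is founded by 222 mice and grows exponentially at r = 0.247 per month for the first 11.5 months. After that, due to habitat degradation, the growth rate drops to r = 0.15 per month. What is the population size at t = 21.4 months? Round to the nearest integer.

16784 mice

Phase 1: N(11.5) = 222·e^(0.247×11.5) = 222·e^2.841 = 3801.6.
Phase 2 runs for 21.4 − 11.5 = 9.9 months at r = 0.15.
N(21.4) = 3801.6·e^(0.15×9.9) = 3801.6·e^1.485 = 16783.9.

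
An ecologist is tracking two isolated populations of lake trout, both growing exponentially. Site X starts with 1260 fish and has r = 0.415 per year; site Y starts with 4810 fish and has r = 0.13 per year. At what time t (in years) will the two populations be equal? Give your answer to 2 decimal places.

4.70 years

Set 1260·e^(0.415t) = 4810·e^(0.13t).
e^((0.415 − 0.13)t) = 4810/1260 → e^(0.285·t) = 3.8175.
0.285·t = ln(3.8175) = 1.3396, so t = 1.3396/0.285 = 4.7003.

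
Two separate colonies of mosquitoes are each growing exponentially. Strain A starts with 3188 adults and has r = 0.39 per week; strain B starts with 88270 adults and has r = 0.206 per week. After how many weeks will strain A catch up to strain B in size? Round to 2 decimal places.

Set 3188·e^(0.39t) = 88270·e^(0.206t).
e^((0.39 − 0.206)t) = 88270/3188 → e^(0.184·t) = 27.688.
0.184·t = ln(27.688) = 3.321, so t = 3.321/0.184 = 18.049.

18.05 weeks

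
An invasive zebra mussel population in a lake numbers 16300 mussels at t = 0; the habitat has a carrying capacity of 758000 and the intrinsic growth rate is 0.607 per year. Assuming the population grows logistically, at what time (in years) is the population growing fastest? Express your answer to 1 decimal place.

Logistic growth is fastest at N = K/2 = 379000.
A = (K − N₀)/N₀ = 45.503. Set K/(1 + A·e^(−rt)) = K/2 → A·e^(−rt) = 1.
e^(−0.607t) = 1/45.503 = 0.0219765, so t = ln(45.503)/0.607 = 3.8178/0.607 = 6.2896.

6.3 years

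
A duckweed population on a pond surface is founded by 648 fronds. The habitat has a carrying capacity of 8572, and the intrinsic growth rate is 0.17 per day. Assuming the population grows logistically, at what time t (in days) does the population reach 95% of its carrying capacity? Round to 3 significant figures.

32.0 days

A = (K − N₀)/N₀ = (8572 − 648)/648 = 12.228.
Solve 8572/(1 + 12.228·e^(−0.17t)) = 8143.4: 1 + 12.228·e^(−0.17t) = 1.0526, so e^(−0.17t) = 0.00430405.
−0.17·t = ln(0.00430405) = -5.4482, so t = 5.4482/0.17 = 32.048.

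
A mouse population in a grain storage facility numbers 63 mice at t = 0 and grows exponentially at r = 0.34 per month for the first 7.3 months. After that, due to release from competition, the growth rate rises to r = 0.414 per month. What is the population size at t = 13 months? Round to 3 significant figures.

7980 mice

Phase 1: N(7.3) = 63·e^(0.34×7.3) = 63·e^2.482 = 753.806.
Phase 2 runs for 13 − 7.3 = 5.7 months at r = 0.414.
N(13) = 753.806·e^(0.414×5.7) = 753.806·e^2.36 = 7981.92.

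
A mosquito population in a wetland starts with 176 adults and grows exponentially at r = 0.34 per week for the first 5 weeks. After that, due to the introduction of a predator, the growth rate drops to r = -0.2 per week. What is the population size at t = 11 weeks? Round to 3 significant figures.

290 adults

Phase 1: N(5) = 176·e^(0.34×5) = 176·e^1.7 = 963.415.
Phase 2 runs for 11 − 5 = 6 weeks at r = -0.2.
N(11) = 963.415·e^(-0.2×6) = 963.415·e^-1.2 = 290.175.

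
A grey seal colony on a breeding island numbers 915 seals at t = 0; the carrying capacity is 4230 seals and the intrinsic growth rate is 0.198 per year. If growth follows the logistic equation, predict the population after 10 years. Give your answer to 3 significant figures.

A = (K − N₀)/N₀ = (4230 − 915)/915 = 3.623.
N(t) = K/(1 + A·e^(−rt)) = 4230/(1 + 3.623×e^(−0.198×10)).
e^(−1.98) = 0.13807; denominator = 1 + 3.623×0.13807 = 1.5002.
N = 4230/1.5002 = 2819.59.

2820 seals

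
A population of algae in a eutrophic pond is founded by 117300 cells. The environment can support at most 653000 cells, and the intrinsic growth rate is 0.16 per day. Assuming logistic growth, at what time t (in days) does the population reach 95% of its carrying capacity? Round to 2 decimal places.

A = (K − N₀)/N₀ = (653000 − 117300)/117300 = 4.5669.
Solve 653000/(1 + 4.5669·e^(−0.16t)) = 620350: 1 + 4.5669·e^(−0.16t) = 1.0526, so e^(−0.16t) = 0.0115245.
−0.16·t = ln(0.0115245) = -4.4633, so t = 4.4633/0.16 = 27.895.

27.90 days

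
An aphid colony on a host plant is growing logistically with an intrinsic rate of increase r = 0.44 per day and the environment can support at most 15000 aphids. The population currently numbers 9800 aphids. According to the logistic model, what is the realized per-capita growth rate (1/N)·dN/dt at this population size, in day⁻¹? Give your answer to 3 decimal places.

0.153 per day

(1/N)·dN/dt = r(1 − N/K) = 0.44 × (1 − 9800/15000).
= 0.44 × 0.34667 = 0.15253.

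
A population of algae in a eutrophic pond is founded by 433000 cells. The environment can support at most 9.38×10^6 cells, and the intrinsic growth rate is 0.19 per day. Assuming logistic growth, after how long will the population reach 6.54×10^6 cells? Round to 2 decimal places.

A = (K − N₀)/N₀ = (9.38×10^6 − 433000)/433000 = 20.663.
Solve 9.38×10^6/(1 + 20.663·e^(−0.19t)) = 6.54×10^6: 1 + 20.663·e^(−0.19t) = 1.4343, so e^(−0.19t) = 0.021016.
−0.19·t = ln(0.021016) = -3.8625, so t = 3.8625/0.19 = 20.329.

20.33 days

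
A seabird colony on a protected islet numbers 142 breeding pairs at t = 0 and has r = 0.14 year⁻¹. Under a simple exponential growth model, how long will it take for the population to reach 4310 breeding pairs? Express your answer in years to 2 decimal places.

24.38 years

Set N₀·e^(rt) = 4310: e^(0.14·t) = 4310/142 = 30.352.
0.14·t = ln(30.352) = 3.4129, so t = 3.4129/0.14 = 24.378.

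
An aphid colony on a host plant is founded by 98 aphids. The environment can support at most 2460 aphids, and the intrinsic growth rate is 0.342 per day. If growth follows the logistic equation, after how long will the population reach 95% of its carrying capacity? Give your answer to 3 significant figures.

17.9 days

A = (K − N₀)/N₀ = (2460 − 98)/98 = 24.102.
Solve 2460/(1 + 24.102·e^(−0.342t)) = 2337: 1 + 24.102·e^(−0.342t) = 1.0526, so e^(−0.342t) = 0.0021837.
−0.342·t = ln(0.0021837) = -6.1267, so t = 6.1267/0.342 = 17.914.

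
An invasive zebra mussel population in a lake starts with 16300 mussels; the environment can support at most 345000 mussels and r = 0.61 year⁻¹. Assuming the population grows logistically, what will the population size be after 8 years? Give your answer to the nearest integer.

299168 mussels

A = (K − N₀)/N₀ = (345000 − 16300)/16300 = 20.166.
N(t) = K/(1 + A·e^(−rt)) = 345000/(1 + 20.166×e^(−0.61×8)).
e^(−4.88) = 0.007597; denominator = 1 + 20.166×0.007597 = 1.1532.
N = 345000/1.1532 = 299168.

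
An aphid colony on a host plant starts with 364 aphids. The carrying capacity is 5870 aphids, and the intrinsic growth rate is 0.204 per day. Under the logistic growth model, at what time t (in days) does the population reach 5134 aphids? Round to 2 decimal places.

A = (K − N₀)/N₀ = (5870 − 364)/364 = 15.126.
Solve 5870/(1 + 15.126·e^(−0.204t)) = 5134: 1 + 15.126·e^(−0.204t) = 1.1434, so e^(−0.204t) = 0.00947735.
−0.204·t = ln(0.00947735) = -4.6589, so t = 4.6589/0.204 = 22.838.

22.84 days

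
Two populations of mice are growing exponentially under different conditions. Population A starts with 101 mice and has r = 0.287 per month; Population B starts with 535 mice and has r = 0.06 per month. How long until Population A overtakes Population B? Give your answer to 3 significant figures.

7.34 months

Set 101·e^(0.287t) = 535·e^(0.06t).
e^((0.287 − 0.06)t) = 535/101 → e^(0.227·t) = 5.297.
0.227·t = ln(5.297) = 1.6671, so t = 1.6671/0.227 = 7.3443.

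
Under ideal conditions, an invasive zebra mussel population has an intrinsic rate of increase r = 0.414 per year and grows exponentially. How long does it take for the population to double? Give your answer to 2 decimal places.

1.67 years

Doubling time t_d = ln(2)/r = 0.6931/0.414 = 1.6743.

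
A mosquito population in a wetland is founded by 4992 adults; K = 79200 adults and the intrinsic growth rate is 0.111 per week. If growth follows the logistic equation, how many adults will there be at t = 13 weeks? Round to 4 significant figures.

17560 adults

A = (K − N₀)/N₀ = (79200 − 4992)/4992 = 14.865.
N(t) = K/(1 + A·e^(−rt)) = 79200/(1 + 14.865×e^(−0.111×13)).
e^(−1.443) = 0.23622; denominator = 1 + 14.865×0.23622 = 4.5115.
N = 79200/4.5115 = 17555.2.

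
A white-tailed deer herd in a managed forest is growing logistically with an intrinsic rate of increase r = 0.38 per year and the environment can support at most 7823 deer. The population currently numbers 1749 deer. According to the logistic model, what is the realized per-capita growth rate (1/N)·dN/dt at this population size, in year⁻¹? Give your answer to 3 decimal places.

(1/N)·dN/dt = r(1 − N/K) = 0.38 × (1 − 1749/7823).
= 0.38 × 0.77643 = 0.29504.

0.295 per year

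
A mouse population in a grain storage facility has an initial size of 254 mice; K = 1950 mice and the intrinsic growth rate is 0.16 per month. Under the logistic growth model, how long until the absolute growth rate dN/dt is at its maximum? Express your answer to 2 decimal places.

Logistic growth is fastest at N = K/2 = 975.
A = (K − N₀)/N₀ = 6.6772. Set K/(1 + A·e^(−rt)) = K/2 → A·e^(−rt) = 1.
e^(−0.16t) = 1/6.6772 = 0.149764, so t = ln(6.6772)/0.16 = 1.8987/0.16 = 11.867.

11.87 months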